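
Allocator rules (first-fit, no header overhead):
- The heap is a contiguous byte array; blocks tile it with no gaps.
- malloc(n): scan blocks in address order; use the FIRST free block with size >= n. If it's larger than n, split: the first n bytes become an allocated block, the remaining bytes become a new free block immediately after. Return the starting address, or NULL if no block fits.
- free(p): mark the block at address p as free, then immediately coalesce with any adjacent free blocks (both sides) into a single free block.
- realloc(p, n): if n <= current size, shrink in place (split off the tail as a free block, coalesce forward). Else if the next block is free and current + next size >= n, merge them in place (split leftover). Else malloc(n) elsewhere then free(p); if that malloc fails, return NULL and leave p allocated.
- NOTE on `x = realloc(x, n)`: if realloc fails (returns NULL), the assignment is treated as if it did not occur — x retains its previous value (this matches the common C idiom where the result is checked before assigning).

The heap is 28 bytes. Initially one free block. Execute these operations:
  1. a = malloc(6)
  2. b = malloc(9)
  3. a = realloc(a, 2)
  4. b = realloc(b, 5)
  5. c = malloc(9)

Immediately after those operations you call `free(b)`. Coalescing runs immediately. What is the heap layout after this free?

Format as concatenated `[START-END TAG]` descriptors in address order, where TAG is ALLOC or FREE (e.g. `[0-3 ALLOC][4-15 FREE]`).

Op 1: a = malloc(6) -> a = 0; heap: [0-5 ALLOC][6-27 FREE]
Op 2: b = malloc(9) -> b = 6; heap: [0-5 ALLOC][6-14 ALLOC][15-27 FREE]
Op 3: a = realloc(a, 2) -> a = 0; heap: [0-1 ALLOC][2-5 FREE][6-14 ALLOC][15-27 FREE]
Op 4: b = realloc(b, 5) -> b = 6; heap: [0-1 ALLOC][2-5 FREE][6-10 ALLOC][11-27 FREE]
Op 5: c = malloc(9) -> c = 11; heap: [0-1 ALLOC][2-5 FREE][6-10 ALLOC][11-19 ALLOC][20-27 FREE]
free(b): b = 6 -> block [6-10 ALLOC]; mark free, coalesce with adjacent free neighbors -> [0-1 ALLOC][2-10 FREE][11-19 ALLOC][20-27 FREE]

Answer: [0-1 ALLOC][2-10 FREE][11-19 ALLOC][20-27 FREE]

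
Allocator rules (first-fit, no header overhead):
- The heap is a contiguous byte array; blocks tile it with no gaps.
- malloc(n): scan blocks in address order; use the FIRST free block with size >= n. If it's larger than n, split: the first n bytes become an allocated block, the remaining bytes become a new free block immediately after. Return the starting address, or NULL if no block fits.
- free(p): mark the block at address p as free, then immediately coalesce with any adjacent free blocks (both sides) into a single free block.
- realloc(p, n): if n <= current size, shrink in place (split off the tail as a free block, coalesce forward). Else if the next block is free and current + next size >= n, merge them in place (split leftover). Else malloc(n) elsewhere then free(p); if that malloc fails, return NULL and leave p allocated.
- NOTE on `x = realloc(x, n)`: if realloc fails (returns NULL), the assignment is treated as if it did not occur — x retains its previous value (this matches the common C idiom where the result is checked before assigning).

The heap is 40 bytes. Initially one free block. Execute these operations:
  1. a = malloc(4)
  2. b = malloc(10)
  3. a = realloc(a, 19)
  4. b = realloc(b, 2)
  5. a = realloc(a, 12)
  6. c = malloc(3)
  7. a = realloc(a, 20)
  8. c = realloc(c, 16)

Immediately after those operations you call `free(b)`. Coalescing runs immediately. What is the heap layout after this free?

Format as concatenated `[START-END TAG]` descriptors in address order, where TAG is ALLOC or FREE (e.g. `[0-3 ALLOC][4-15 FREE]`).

Answer: [0-2 ALLOC][3-13 FREE][14-33 ALLOC][34-39 FREE]

Derivation:
Op 1: a = malloc(4) -> a = 0; heap: [0-3 ALLOC][4-39 FREE]
Op 2: b = malloc(10) -> b = 4; heap: [0-3 ALLOC][4-13 ALLOC][14-39 FREE]
Op 3: a = realloc(a, 19) -> a = 14; heap: [0-3 FREE][4-13 ALLOC][14-32 ALLOC][33-39 FREE]
Op 4: b = realloc(b, 2) -> b = 4; heap: [0-3 FREE][4-5 ALLOC][6-13 FREE][14-32 ALLOC][33-39 FREE]
Op 5: a = realloc(a, 12) -> a = 14; heap: [0-3 FREE][4-5 ALLOC][6-13 FREE][14-25 ALLOC][26-39 FREE]
Op 6: c = malloc(3) -> c = 0; heap: [0-2 ALLOC][3-3 FREE][4-5 ALLOC][6-13 FREE][14-25 ALLOC][26-39 FREE]
Op 7: a = realloc(a, 20) -> a = 14; heap: [0-2 ALLOC][3-3 FREE][4-5 ALLOC][6-13 FREE][14-33 ALLOC][34-39 FREE]
Op 8: c = realloc(c, 16) -> NULL (c unchanged); heap: [0-2 ALLOC][3-3 FREE][4-5 ALLOC][6-13 FREE][14-33 ALLOC][34-39 FREE]
free(b): b = 4 -> block [4-5 ALLOC]; mark free, coalesce with adjacent free neighbors -> [0-2 ALLOC][3-13 FREE][14-33 ALLOC][34-39 FREE]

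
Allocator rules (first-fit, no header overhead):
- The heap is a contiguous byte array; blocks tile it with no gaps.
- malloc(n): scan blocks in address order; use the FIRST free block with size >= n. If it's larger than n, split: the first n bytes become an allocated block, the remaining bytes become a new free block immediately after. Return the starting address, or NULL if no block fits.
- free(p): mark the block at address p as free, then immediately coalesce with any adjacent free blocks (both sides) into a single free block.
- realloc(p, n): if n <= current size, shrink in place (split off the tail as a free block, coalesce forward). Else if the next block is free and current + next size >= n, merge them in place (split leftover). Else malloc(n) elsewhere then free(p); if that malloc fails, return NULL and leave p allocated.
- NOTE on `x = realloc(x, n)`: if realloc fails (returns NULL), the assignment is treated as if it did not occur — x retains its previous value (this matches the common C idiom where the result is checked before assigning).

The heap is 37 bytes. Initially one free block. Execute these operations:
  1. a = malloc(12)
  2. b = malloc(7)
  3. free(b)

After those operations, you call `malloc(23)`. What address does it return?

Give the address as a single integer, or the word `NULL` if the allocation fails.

Answer: 12

Derivation:
Op 1: a = malloc(12) -> a = 0; heap: [0-11 ALLOC][12-36 FREE]
Op 2: b = malloc(7) -> b = 12; heap: [0-11 ALLOC][12-18 ALLOC][19-36 FREE]
Op 3: free(b) -> (freed b); heap: [0-11 ALLOC][12-36 FREE]
malloc(23): first-fit scan over [0-11 ALLOC][12-36 FREE] -> 12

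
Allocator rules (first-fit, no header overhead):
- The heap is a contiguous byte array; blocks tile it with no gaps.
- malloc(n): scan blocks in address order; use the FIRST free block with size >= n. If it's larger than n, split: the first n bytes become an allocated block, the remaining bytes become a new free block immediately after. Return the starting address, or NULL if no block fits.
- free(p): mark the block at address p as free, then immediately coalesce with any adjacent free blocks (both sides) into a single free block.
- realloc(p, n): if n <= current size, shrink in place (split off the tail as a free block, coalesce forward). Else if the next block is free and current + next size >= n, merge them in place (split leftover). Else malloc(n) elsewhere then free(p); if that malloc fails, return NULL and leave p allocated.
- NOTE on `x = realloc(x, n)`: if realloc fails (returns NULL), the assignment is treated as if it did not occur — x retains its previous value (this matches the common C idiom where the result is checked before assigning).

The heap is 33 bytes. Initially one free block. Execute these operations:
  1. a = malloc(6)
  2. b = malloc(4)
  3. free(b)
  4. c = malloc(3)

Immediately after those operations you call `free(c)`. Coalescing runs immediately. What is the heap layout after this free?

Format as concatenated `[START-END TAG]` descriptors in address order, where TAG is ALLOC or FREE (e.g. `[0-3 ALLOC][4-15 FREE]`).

Answer: [0-5 ALLOC][6-32 FREE]

Derivation:
Op 1: a = malloc(6) -> a = 0; heap: [0-5 ALLOC][6-32 FREE]
Op 2: b = malloc(4) -> b = 6; heap: [0-5 ALLOC][6-9 ALLOC][10-32 FREE]
Op 3: free(b) -> (freed b); heap: [0-5 ALLOC][6-32 FREE]
Op 4: c = malloc(3) -> c = 6; heap: [0-5 ALLOC][6-8 ALLOC][9-32 FREE]
free(c): c = 6 -> block [6-8 ALLOC]; mark free, coalesce with adjacent free neighbors -> [0-5 ALLOC][6-32 FREE]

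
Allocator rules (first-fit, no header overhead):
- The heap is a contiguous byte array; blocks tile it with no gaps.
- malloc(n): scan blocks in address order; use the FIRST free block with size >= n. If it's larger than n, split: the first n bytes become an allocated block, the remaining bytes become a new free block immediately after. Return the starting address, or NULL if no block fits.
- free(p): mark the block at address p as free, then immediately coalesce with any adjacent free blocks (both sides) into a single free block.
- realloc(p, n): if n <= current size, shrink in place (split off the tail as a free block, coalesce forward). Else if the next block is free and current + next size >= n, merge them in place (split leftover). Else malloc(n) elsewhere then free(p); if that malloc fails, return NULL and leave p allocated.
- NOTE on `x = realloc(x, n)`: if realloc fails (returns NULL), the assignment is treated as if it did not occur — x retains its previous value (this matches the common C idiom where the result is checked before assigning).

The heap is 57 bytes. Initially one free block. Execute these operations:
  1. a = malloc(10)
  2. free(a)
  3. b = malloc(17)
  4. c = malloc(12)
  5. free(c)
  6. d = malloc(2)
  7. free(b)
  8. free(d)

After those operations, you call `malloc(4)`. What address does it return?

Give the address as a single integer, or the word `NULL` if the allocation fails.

Op 1: a = malloc(10) -> a = 0; heap: [0-9 ALLOC][10-56 FREE]
Op 2: free(a) -> (freed a); heap: [0-56 FREE]
Op 3: b = malloc(17) -> b = 0; heap: [0-16 ALLOC][17-56 FREE]
Op 4: c = malloc(12) -> c = 17; heap: [0-16 ALLOC][17-28 ALLOC][29-56 FREE]
Op 5: free(c) -> (freed c); heap: [0-16 ALLOC][17-56 FREE]
Op 6: d = malloc(2) -> d = 17; heap: [0-16 ALLOC][17-18 ALLOC][19-56 FREE]
Op 7: free(b) -> (freed b); heap: [0-16 FREE][17-18 ALLOC][19-56 FREE]
Op 8: free(d) -> (freed d); heap: [0-56 FREE]
malloc(4): first-fit scan over [0-56 FREE] -> 0

Answer: 0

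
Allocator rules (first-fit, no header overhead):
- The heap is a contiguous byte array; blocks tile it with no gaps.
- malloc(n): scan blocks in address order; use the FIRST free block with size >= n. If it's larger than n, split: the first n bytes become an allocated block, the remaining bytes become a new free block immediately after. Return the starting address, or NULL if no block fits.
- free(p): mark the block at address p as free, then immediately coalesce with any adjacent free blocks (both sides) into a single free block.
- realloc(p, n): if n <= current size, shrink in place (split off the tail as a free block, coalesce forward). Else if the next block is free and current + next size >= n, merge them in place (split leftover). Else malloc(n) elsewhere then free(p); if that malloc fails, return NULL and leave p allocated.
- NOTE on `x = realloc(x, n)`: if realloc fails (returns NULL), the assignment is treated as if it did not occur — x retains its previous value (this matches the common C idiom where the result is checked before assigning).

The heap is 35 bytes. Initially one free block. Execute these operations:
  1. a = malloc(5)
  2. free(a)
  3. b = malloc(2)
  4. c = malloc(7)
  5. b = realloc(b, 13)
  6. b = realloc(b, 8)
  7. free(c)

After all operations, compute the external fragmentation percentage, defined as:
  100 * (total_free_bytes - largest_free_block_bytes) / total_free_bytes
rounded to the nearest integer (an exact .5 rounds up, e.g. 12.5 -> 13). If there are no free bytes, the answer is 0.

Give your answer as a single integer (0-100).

Answer: 33

Derivation:
Op 1: a = malloc(5) -> a = 0; heap: [0-4 ALLOC][5-34 FREE]
Op 2: free(a) -> (freed a); heap: [0-34 FREE]
Op 3: b = malloc(2) -> b = 0; heap: [0-1 ALLOC][2-34 FREE]
Op 4: c = malloc(7) -> c = 2; heap: [0-1 ALLOC][2-8 ALLOC][9-34 FREE]
Op 5: b = realloc(b, 13) -> b = 9; heap: [0-1 FREE][2-8 ALLOC][9-21 ALLOC][22-34 FREE]
Op 6: b = realloc(b, 8) -> b = 9; heap: [0-1 FREE][2-8 ALLOC][9-16 ALLOC][17-34 FREE]
Op 7: free(c) -> (freed c); heap: [0-8 FREE][9-16 ALLOC][17-34 FREE]
Free blocks: [9 18] total_free=27 largest=18 -> 100*(27-18)/27 = 900/27 ≈ 33.333 -> rounds to 33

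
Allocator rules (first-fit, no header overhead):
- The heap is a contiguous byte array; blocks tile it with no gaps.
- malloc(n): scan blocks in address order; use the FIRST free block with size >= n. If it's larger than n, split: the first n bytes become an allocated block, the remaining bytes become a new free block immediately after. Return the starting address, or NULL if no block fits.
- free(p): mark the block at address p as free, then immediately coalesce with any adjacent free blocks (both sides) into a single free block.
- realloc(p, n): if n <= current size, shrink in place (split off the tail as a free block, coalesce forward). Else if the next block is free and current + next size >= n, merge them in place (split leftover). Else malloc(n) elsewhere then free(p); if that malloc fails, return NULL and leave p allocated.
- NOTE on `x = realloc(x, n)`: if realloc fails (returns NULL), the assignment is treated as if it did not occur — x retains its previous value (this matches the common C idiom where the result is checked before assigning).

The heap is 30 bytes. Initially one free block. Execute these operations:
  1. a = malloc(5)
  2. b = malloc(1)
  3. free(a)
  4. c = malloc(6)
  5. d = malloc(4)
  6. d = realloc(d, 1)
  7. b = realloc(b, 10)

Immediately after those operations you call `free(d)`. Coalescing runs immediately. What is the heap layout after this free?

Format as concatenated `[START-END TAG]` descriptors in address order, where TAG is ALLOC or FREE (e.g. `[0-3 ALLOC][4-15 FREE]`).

Op 1: a = malloc(5) -> a = 0; heap: [0-4 ALLOC][5-29 FREE]
Op 2: b = malloc(1) -> b = 5; heap: [0-4 ALLOC][5-5 ALLOC][6-29 FREE]
Op 3: free(a) -> (freed a); heap: [0-4 FREE][5-5 ALLOC][6-29 FREE]
Op 4: c = malloc(6) -> c = 6; heap: [0-4 FREE][5-5 ALLOC][6-11 ALLOC][12-29 FREE]
Op 5: d = malloc(4) -> d = 0; heap: [0-3 ALLOC][4-4 FREE][5-5 ALLOC][6-11 ALLOC][12-29 FREE]
Op 6: d = realloc(d, 1) -> d = 0; heap: [0-0 ALLOC][1-4 FREE][5-5 ALLOC][6-11 ALLOC][12-29 FREE]
Op 7: b = realloc(b, 10) -> b = 12; heap: [0-0 ALLOC][1-5 FREE][6-11 ALLOC][12-21 ALLOC][22-29 FREE]
free(d): d = 0 -> block [0-0 ALLOC]; mark free, coalesce with adjacent free neighbors -> [0-5 FREE][6-11 ALLOC][12-21 ALLOC][22-29 FREE]

Answer: [0-5 FREE][6-11 ALLOC][12-21 ALLOC][22-29 FREE]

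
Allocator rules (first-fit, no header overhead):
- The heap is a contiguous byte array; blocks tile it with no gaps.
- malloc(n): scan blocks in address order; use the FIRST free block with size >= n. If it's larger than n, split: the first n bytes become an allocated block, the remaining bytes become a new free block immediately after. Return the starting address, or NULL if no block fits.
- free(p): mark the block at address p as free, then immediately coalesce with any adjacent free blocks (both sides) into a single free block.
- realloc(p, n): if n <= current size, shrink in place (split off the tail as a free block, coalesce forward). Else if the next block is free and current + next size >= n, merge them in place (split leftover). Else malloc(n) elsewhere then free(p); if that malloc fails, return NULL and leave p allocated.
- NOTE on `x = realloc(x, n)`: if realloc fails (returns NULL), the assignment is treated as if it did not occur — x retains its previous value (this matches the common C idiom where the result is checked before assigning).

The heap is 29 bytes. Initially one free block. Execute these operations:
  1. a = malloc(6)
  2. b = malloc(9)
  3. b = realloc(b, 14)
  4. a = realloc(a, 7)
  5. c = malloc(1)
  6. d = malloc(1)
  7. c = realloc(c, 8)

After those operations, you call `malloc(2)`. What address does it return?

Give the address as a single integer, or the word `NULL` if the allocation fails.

Answer: 2

Derivation:
Op 1: a = malloc(6) -> a = 0; heap: [0-5 ALLOC][6-28 FREE]
Op 2: b = malloc(9) -> b = 6; heap: [0-5 ALLOC][6-14 ALLOC][15-28 FREE]
Op 3: b = realloc(b, 14) -> b = 6; heap: [0-5 ALLOC][6-19 ALLOC][20-28 FREE]
Op 4: a = realloc(a, 7) -> a = 20; heap: [0-5 FREE][6-19 ALLOC][20-26 ALLOC][27-28 FREE]
Op 5: c = malloc(1) -> c = 0; heap: [0-0 ALLOC][1-5 FREE][6-19 ALLOC][20-26 ALLOC][27-28 FREE]
Op 6: d = malloc(1) -> d = 1; heap: [0-0 ALLOC][1-1 ALLOC][2-5 FREE][6-19 ALLOC][20-26 ALLOC][27-28 FREE]
Op 7: c = realloc(c, 8) -> NULL (c unchanged); heap: [0-0 ALLOC][1-1 ALLOC][2-5 FREE][6-19 ALLOC][20-26 ALLOC][27-28 FREE]
malloc(2): first-fit scan over [0-0 ALLOC][1-1 ALLOC][2-5 FREE][6-19 ALLOC][20-26 ALLOC][27-28 FREE] -> 2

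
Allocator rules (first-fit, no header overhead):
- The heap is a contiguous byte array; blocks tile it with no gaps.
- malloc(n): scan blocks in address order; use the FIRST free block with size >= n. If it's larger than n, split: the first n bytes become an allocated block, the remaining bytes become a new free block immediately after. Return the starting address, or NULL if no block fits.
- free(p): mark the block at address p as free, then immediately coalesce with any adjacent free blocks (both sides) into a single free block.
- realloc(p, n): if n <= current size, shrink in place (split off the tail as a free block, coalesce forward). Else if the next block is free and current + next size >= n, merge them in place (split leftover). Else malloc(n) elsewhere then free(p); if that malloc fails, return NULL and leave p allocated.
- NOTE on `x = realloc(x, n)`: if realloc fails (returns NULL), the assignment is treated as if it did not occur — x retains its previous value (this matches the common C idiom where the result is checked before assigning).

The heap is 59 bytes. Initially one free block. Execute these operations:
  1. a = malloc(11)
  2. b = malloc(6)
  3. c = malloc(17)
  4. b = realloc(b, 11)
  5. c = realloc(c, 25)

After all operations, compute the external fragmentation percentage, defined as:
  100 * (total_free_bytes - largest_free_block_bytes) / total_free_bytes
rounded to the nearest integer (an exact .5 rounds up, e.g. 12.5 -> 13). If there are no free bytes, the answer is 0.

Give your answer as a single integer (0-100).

Answer: 30

Derivation:
Op 1: a = malloc(11) -> a = 0; heap: [0-10 ALLOC][11-58 FREE]
Op 2: b = malloc(6) -> b = 11; heap: [0-10 ALLOC][11-16 ALLOC][17-58 FREE]
Op 3: c = malloc(17) -> c = 17; heap: [0-10 ALLOC][11-16 ALLOC][17-33 ALLOC][34-58 FREE]
Op 4: b = realloc(b, 11) -> b = 34; heap: [0-10 ALLOC][11-16 FREE][17-33 ALLOC][34-44 ALLOC][45-58 FREE]
Op 5: c = realloc(c, 25) -> NULL (c unchanged); heap: [0-10 ALLOC][11-16 FREE][17-33 ALLOC][34-44 ALLOC][45-58 FREE]
Free blocks: [6 14] total_free=20 largest=14 -> 100*(20-14)/20 = 600/20 = 30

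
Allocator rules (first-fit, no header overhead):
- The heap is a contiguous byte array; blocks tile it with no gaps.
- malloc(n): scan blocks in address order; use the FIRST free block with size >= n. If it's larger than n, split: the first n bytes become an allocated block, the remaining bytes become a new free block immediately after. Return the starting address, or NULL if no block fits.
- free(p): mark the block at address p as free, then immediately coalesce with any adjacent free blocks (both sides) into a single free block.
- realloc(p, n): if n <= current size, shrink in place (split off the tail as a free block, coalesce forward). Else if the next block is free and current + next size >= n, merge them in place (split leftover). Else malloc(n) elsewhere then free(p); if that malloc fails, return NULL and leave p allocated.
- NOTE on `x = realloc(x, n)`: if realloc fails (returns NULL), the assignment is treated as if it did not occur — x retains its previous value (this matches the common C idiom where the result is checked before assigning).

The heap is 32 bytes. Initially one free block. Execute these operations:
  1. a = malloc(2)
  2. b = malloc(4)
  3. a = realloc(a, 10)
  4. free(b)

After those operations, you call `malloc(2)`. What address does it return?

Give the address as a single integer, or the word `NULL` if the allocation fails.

Op 1: a = malloc(2) -> a = 0; heap: [0-1 ALLOC][2-31 FREE]
Op 2: b = malloc(4) -> b = 2; heap: [0-1 ALLOC][2-5 ALLOC][6-31 FREE]
Op 3: a = realloc(a, 10) -> a = 6; heap: [0-1 FREE][2-5 ALLOC][6-15 ALLOC][16-31 FREE]
Op 4: free(b) -> (freed b); heap: [0-5 FREE][6-15 ALLOC][16-31 FREE]
malloc(2): first-fit scan over [0-5 FREE][6-15 ALLOC][16-31 FREE] -> 0

Answer: 0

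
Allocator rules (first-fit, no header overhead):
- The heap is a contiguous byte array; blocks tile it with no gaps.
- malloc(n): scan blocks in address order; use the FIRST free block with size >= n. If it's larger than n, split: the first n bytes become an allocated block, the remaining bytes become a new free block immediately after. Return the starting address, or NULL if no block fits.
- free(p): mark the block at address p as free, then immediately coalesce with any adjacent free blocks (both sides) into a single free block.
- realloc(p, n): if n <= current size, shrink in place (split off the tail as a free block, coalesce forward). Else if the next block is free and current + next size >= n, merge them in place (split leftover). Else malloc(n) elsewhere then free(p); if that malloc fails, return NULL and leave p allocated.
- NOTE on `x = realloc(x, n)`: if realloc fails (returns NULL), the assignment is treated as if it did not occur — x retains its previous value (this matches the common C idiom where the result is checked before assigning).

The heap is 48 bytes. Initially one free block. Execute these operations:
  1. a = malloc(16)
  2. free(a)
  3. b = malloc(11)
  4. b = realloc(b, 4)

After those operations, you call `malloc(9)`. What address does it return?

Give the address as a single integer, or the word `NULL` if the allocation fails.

Op 1: a = malloc(16) -> a = 0; heap: [0-15 ALLOC][16-47 FREE]
Op 2: free(a) -> (freed a); heap: [0-47 FREE]
Op 3: b = malloc(11) -> b = 0; heap: [0-10 ALLOC][11-47 FREE]
Op 4: b = realloc(b, 4) -> b = 0; heap: [0-3 ALLOC][4-47 FREE]
malloc(9): first-fit scan over [0-3 ALLOC][4-47 FREE] -> 4

Answer: 4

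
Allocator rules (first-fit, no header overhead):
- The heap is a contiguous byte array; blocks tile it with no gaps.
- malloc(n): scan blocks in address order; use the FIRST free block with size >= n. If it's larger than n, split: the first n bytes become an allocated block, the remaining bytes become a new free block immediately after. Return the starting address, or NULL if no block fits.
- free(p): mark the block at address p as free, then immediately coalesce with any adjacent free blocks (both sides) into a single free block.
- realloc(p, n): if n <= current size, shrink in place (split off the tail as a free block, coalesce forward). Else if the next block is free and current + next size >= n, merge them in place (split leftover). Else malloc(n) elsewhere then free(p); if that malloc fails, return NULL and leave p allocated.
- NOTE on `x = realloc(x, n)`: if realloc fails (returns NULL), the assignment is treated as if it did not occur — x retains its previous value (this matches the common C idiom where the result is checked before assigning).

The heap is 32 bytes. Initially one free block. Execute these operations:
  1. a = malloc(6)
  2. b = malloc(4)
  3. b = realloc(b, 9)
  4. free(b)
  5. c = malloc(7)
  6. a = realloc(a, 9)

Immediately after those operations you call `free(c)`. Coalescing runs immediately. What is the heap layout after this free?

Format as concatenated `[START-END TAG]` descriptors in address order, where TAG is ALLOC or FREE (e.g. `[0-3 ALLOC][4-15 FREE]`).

Answer: [0-12 FREE][13-21 ALLOC][22-31 FREE]

Derivation:
Op 1: a = malloc(6) -> a = 0; heap: [0-5 ALLOC][6-31 FREE]
Op 2: b = malloc(4) -> b = 6; heap: [0-5 ALLOC][6-9 ALLOC][10-31 FREE]
Op 3: b = realloc(b, 9) -> b = 6; heap: [0-5 ALLOC][6-14 ALLOC][15-31 FREE]
Op 4: free(b) -> (freed b); heap: [0-5 ALLOC][6-31 FREE]
Op 5: c = malloc(7) -> c = 6; heap: [0-5 ALLOC][6-12 ALLOC][13-31 FREE]
Op 6: a = realloc(a, 9) -> a = 13; heap: [0-5 FREE][6-12 ALLOC][13-21 ALLOC][22-31 FREE]
free(c): c = 6 -> block [6-12 ALLOC]; mark free, coalesce with adjacent free neighbors -> [0-12 FREE][13-21 ALLOC][22-31 FREE]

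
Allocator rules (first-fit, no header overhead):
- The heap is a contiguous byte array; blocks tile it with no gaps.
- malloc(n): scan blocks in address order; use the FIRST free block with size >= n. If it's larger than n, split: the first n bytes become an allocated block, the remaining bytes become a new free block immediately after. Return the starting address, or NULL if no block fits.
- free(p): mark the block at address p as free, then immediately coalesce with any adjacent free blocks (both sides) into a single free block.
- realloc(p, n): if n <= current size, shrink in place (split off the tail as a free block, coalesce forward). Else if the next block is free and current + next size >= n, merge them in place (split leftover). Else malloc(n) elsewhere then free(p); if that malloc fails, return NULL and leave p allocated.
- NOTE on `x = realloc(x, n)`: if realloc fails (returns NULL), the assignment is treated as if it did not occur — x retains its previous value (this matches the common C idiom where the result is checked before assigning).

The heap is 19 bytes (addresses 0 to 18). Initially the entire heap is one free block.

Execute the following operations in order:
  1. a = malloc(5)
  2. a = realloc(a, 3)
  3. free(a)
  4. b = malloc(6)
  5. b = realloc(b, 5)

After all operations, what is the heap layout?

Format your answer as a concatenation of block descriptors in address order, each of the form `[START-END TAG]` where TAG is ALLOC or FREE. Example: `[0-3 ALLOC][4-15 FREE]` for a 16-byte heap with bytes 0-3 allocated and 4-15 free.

Answer: [0-4 ALLOC][5-18 FREE]

Derivation:
Op 1: a = malloc(5) -> a = 0; heap: [0-4 ALLOC][5-18 FREE]
Op 2: a = realloc(a, 3) -> a = 0; heap: [0-2 ALLOC][3-18 FREE]
Op 3: free(a) -> (freed a); heap: [0-18 FREE]
Op 4: b = malloc(6) -> b = 0; heap: [0-5 ALLOC][6-18 FREE]
Op 5: b = realloc(b, 5) -> b = 0; heap: [0-4 ALLOC][5-18 FREE]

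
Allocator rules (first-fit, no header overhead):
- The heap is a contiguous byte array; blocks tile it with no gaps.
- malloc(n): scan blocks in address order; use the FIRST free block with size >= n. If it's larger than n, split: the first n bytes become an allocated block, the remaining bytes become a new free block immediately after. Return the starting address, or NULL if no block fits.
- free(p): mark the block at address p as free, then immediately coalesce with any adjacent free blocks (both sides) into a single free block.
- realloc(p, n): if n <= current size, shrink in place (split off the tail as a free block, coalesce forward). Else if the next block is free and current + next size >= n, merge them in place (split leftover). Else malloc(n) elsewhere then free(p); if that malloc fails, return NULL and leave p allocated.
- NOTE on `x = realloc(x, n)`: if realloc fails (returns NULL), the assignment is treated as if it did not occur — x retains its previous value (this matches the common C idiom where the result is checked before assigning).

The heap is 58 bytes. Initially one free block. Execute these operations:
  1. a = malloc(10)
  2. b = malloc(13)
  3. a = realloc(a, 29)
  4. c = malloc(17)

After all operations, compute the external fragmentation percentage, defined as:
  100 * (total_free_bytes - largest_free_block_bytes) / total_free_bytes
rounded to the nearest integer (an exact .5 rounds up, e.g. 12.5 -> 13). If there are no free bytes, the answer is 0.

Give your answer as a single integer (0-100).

Answer: 38

Derivation:
Op 1: a = malloc(10) -> a = 0; heap: [0-9 ALLOC][10-57 FREE]
Op 2: b = malloc(13) -> b = 10; heap: [0-9 ALLOC][10-22 ALLOC][23-57 FREE]
Op 3: a = realloc(a, 29) -> a = 23; heap: [0-9 FREE][10-22 ALLOC][23-51 ALLOC][52-57 FREE]
Op 4: c = malloc(17) -> c = NULL; heap: [0-9 FREE][10-22 ALLOC][23-51 ALLOC][52-57 FREE]
Free blocks: [10 6] total_free=16 largest=10 -> 100*(16-10)/16 = 600/16 = 37.5 -> rounds to 38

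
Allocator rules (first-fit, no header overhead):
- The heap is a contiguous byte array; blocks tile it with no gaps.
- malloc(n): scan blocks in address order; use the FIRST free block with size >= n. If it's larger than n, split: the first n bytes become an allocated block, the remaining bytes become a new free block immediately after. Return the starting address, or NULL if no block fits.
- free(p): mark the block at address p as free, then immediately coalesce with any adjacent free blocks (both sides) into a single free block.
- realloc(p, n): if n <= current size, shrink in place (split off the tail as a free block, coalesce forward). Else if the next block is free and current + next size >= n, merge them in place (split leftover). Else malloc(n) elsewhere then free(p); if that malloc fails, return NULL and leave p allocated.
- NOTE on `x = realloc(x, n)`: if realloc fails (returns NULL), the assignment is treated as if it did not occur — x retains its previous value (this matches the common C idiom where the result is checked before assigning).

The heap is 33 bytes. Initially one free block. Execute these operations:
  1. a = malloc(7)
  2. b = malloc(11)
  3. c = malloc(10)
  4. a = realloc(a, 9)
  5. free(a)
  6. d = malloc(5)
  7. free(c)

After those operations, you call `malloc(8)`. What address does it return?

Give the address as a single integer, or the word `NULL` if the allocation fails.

Op 1: a = malloc(7) -> a = 0; heap: [0-6 ALLOC][7-32 FREE]
Op 2: b = malloc(11) -> b = 7; heap: [0-6 ALLOC][7-17 ALLOC][18-32 FREE]
Op 3: c = malloc(10) -> c = 18; heap: [0-6 ALLOC][7-17 ALLOC][18-27 ALLOC][28-32 FREE]
Op 4: a = realloc(a, 9) -> NULL (a unchanged); heap: [0-6 ALLOC][7-17 ALLOC][18-27 ALLOC][28-32 FREE]
Op 5: free(a) -> (freed a); heap: [0-6 FREE][7-17 ALLOC][18-27 ALLOC][28-32 FREE]
Op 6: d = malloc(5) -> d = 0; heap: [0-4 ALLOC][5-6 FREE][7-17 ALLOC][18-27 ALLOC][28-32 FREE]
Op 7: free(c) -> (freed c); heap: [0-4 ALLOC][5-6 FREE][7-17 ALLOC][18-32 FREE]
malloc(8): first-fit scan over [0-4 ALLOC][5-6 FREE][7-17 ALLOC][18-32 FREE] -> 18

Answer: 18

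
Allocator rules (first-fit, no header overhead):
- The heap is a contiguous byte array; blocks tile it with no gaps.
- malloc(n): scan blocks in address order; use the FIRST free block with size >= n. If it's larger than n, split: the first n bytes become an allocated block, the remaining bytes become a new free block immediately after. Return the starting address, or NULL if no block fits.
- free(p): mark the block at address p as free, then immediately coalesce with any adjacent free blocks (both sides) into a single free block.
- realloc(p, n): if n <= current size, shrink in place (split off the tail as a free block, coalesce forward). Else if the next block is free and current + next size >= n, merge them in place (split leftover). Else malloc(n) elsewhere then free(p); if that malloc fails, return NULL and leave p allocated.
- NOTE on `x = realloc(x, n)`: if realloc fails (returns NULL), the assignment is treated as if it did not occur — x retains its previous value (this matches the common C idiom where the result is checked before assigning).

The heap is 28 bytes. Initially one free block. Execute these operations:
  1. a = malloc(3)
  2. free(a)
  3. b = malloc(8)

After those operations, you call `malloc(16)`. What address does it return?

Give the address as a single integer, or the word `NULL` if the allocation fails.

Op 1: a = malloc(3) -> a = 0; heap: [0-2 ALLOC][3-27 FREE]
Op 2: free(a) -> (freed a); heap: [0-27 FREE]
Op 3: b = malloc(8) -> b = 0; heap: [0-7 ALLOC][8-27 FREE]
malloc(16): first-fit scan over [0-7 ALLOC][8-27 FREE] -> 8

Answer: 8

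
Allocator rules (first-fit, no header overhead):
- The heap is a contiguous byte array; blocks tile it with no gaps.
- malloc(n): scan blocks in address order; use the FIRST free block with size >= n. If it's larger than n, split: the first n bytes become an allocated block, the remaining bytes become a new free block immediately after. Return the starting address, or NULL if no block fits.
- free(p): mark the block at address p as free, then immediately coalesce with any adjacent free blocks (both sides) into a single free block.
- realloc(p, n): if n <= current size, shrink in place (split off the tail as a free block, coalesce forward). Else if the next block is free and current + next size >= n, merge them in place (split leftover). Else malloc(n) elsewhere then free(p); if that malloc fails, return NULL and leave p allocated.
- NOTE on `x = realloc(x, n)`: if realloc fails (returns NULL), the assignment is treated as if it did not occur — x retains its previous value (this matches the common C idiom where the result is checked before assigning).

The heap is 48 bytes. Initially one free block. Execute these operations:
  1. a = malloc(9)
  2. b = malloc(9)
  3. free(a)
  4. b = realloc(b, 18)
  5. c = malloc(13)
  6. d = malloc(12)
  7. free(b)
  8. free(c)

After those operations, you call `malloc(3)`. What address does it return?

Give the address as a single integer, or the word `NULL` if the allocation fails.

Op 1: a = malloc(9) -> a = 0; heap: [0-8 ALLOC][9-47 FREE]
Op 2: b = malloc(9) -> b = 9; heap: [0-8 ALLOC][9-17 ALLOC][18-47 FREE]
Op 3: free(a) -> (freed a); heap: [0-8 FREE][9-17 ALLOC][18-47 FREE]
Op 4: b = realloc(b, 18) -> b = 9; heap: [0-8 FREE][9-26 ALLOC][27-47 FREE]
Op 5: c = malloc(13) -> c = 27; heap: [0-8 FREE][9-26 ALLOC][27-39 ALLOC][40-47 FREE]
Op 6: d = malloc(12) -> d = NULL; heap: [0-8 FREE][9-26 ALLOC][27-39 ALLOC][40-47 FREE]
Op 7: free(b) -> (freed b); heap: [0-26 FREE][27-39 ALLOC][40-47 FREE]
Op 8: free(c) -> (freed c); heap: [0-47 FREE]
malloc(3): first-fit scan over [0-47 FREE] -> 0

Answer: 0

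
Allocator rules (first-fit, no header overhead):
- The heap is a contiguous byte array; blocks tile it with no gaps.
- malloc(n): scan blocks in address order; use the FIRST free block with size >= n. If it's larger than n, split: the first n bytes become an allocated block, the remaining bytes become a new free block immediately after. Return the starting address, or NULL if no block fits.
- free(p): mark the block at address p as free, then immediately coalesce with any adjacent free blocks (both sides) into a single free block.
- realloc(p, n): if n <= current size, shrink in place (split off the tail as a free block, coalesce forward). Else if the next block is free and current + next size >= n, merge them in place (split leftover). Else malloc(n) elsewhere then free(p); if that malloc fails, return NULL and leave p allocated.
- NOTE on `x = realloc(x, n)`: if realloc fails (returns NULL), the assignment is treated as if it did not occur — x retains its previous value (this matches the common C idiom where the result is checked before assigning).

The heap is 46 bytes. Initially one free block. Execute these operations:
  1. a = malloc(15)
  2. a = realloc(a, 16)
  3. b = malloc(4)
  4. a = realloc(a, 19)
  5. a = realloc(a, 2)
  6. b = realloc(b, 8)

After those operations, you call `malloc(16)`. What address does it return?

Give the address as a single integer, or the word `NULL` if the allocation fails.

Op 1: a = malloc(15) -> a = 0; heap: [0-14 ALLOC][15-45 FREE]
Op 2: a = realloc(a, 16) -> a = 0; heap: [0-15 ALLOC][16-45 FREE]
Op 3: b = malloc(4) -> b = 16; heap: [0-15 ALLOC][16-19 ALLOC][20-45 FREE]
Op 4: a = realloc(a, 19) -> a = 20; heap: [0-15 FREE][16-19 ALLOC][20-38 ALLOC][39-45 FREE]
Op 5: a = realloc(a, 2) -> a = 20; heap: [0-15 FREE][16-19 ALLOC][20-21 ALLOC][22-45 FREE]
Op 6: b = realloc(b, 8) -> b = 0; heap: [0-7 ALLOC][8-19 FREE][20-21 ALLOC][22-45 FREE]
malloc(16): first-fit scan over [0-7 ALLOC][8-19 FREE][20-21 ALLOC][22-45 FREE] -> 22

Answer: 22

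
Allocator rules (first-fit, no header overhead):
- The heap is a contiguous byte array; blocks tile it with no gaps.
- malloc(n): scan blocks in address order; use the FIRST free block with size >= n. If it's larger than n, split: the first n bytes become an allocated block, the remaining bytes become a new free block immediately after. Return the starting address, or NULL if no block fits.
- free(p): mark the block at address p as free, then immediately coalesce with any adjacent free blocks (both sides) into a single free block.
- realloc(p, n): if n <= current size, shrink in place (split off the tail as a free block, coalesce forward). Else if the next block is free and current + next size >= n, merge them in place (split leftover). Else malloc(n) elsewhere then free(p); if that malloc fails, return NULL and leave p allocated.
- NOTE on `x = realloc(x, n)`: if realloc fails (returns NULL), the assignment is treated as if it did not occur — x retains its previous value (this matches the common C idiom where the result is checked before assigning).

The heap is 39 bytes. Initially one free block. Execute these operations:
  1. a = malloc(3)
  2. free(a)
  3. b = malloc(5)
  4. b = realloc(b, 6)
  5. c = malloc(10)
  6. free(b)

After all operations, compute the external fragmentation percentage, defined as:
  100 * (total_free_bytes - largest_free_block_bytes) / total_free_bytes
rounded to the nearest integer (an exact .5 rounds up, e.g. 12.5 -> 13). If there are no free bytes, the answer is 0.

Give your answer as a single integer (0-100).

Answer: 21

Derivation:
Op 1: a = malloc(3) -> a = 0; heap: [0-2 ALLOC][3-38 FREE]
Op 2: free(a) -> (freed a); heap: [0-38 FREE]
Op 3: b = malloc(5) -> b = 0; heap: [0-4 ALLOC][5-38 FREE]
Op 4: b = realloc(b, 6) -> b = 0; heap: [0-5 ALLOC][6-38 FREE]
Op 5: c = malloc(10) -> c = 6; heap: [0-5 ALLOC][6-15 ALLOC][16-38 FREE]
Op 6: free(b) -> (freed b); heap: [0-5 FREE][6-15 ALLOC][16-38 FREE]
Free blocks: [6 23] total_free=29 largest=23 -> 100*(29-23)/29 = 600/29 ≈ 20.690 -> rounds to 21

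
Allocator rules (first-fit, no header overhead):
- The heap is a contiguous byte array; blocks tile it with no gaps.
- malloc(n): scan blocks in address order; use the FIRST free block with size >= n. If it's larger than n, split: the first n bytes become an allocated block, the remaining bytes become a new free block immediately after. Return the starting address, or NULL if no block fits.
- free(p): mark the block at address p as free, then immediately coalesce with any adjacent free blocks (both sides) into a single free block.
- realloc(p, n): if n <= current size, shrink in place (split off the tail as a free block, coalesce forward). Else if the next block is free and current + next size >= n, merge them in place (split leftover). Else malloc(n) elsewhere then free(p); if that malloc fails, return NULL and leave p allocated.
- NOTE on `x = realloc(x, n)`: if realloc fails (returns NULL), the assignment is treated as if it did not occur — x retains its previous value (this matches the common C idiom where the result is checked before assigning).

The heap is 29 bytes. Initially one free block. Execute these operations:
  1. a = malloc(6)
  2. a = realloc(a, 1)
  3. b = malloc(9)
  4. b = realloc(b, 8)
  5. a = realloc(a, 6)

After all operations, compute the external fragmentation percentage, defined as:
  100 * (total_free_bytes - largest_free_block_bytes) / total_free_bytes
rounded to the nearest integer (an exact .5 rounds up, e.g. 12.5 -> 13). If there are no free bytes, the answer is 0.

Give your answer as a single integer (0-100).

Answer: 7

Derivation:
Op 1: a = malloc(6) -> a = 0; heap: [0-5 ALLOC][6-28 FREE]
Op 2: a = realloc(a, 1) -> a = 0; heap: [0-0 ALLOC][1-28 FREE]
Op 3: b = malloc(9) -> b = 1; heap: [0-0 ALLOC][1-9 ALLOC][10-28 FREE]
Op 4: b = realloc(b, 8) -> b = 1; heap: [0-0 ALLOC][1-8 ALLOC][9-28 FREE]
Op 5: a = realloc(a, 6) -> a = 9; heap: [0-0 FREE][1-8 ALLOC][9-14 ALLOC][15-28 FREE]
Free blocks: [1 14] total_free=15 largest=14 -> 100*(15-14)/15 = 100/15 ≈ 6.667 -> rounds to 7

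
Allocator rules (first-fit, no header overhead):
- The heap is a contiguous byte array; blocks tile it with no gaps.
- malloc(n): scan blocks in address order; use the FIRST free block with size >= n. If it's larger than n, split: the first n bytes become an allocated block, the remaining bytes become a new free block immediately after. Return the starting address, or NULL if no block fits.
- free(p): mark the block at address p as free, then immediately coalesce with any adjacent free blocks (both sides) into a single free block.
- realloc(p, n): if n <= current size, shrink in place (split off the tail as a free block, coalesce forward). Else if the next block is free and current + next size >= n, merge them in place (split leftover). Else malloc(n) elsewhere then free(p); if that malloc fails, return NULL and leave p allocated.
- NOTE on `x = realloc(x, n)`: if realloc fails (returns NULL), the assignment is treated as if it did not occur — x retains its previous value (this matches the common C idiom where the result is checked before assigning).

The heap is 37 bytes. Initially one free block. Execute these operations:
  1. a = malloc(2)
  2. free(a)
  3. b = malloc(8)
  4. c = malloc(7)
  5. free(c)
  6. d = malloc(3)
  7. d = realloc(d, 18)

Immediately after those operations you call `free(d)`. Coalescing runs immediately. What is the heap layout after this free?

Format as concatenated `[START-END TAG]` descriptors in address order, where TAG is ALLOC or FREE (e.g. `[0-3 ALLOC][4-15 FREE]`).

Op 1: a = malloc(2) -> a = 0; heap: [0-1 ALLOC][2-36 FREE]
Op 2: free(a) -> (freed a); heap: [0-36 FREE]
Op 3: b = malloc(8) -> b = 0; heap: [0-7 ALLOC][8-36 FREE]
Op 4: c = malloc(7) -> c = 8; heap: [0-7 ALLOC][8-14 ALLOC][15-36 FREE]
Op 5: free(c) -> (freed c); heap: [0-7 ALLOC][8-36 FREE]
Op 6: d = malloc(3) -> d = 8; heap: [0-7 ALLOC][8-10 ALLOC][11-36 FREE]
Op 7: d = realloc(d, 18) -> d = 8; heap: [0-7 ALLOC][8-25 ALLOC][26-36 FREE]
free(d): d = 8 -> block [8-25 ALLOC]; mark free, coalesce with adjacent free neighbors -> [0-7 ALLOC][8-36 FREE]

Answer: [0-7 ALLOC][8-36 FREE]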